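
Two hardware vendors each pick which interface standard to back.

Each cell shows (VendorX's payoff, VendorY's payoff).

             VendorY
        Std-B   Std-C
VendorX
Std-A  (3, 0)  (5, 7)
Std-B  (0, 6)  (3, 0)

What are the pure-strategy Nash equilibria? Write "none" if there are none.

Check each profile: it is a Nash equilibrium iff no player can strictly gain by switching unilaterally.
(Std-A, Std-B): VendorY can switch to Std-C (0 → 7). Not NE.
(Std-A, Std-C): VendorX gets 5, best alternative 3; VendorY gets 7, best alternative 0. No profitable deviation — NE.
(Std-B, Std-B): VendorX can switch to Std-A (0 → 3). Not NE.
(Std-B, Std-C): VendorX can switch to Std-A (3 → 5). Not NE.

Pure NE: (Std-A, Std-C)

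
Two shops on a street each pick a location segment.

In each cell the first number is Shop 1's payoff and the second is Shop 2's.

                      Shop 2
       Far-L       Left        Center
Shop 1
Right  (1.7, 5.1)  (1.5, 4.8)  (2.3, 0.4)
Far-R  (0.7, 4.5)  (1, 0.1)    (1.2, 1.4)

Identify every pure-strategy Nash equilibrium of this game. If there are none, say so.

The unique pure-strategy Nash equilibrium is (Right, Far-L).

Mark each player's best response to every combination of opponents' strategies; a profile where every player is best-responding is a pure Nash equilibrium.
Shop 1 against Far-L: payoffs 1.7, 0.7 → best response Right.
Shop 1 against Left: payoffs 1.5, 1 → best response Right.
Shop 1 against Center: payoffs 2.3, 1.2 → best response Right.
Shop 2 against Right: payoffs 5.1, 4.8, 0.4 → best response Far-L.
Shop 2 against Far-R: payoffs 4.5, 0.1, 1.4 → best response Far-L.
Mutual best responses: (Right, Far-L).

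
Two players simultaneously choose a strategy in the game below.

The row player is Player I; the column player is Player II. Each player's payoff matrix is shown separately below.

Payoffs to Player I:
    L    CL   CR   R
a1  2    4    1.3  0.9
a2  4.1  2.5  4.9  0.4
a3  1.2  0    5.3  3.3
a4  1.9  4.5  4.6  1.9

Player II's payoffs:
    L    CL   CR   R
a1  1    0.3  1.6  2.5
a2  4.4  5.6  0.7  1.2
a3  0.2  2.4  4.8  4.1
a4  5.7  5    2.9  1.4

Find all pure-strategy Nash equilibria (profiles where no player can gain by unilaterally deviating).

(a1, L): Player I can switch to a2 (2 → 4.1). Not NE.
(a1, CL): Player I can switch to a4 (4 → 4.5). Not NE.
(a1, CR): Player I can switch to a2 (1.3 → 4.9). Not NE.
(a1, R): Player I can switch to a3 (0.9 → 3.3). Not NE.
(a2, L): Player II can switch to CL (4.4 → 5.6). Not NE.
(a2, CL): Player I can switch to a1 (2.5 → 4). Not NE.
(a2, CR): Player I can switch to a3 (4.9 → 5.3). Not NE.
(a2, R): Player I can switch to a1 (0.4 → 0.9). Not NE.
(a3, L): Player I can switch to a1 (1.2 → 2). Not NE.
(a3, CL): Player I can switch to a1 (0 → 4). Not NE.
(a3, CR): Player I gets 5.3, best alternative 4.9; Player II gets 4.8, best alternative 4.1. No profitable deviation — NE.
(a3, R): Player II can switch to CR (4.1 → 4.8). Not NE.
(a4, L): Player I can switch to a1 (1.9 → 2). Not NE.
(The remaining 3 profiles each have a profitable deviation by the same check.)

(a3, CR)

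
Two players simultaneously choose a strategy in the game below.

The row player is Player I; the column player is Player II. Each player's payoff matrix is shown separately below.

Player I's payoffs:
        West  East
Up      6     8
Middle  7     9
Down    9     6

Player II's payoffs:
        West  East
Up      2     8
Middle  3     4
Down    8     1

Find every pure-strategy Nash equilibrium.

(Up, West): Player I can switch to Middle (6 → 7). Not NE.
(Up, East): Player I can switch to Middle (8 → 9). Not NE.
(Middle, West): Player I can switch to Down (7 → 9). Not NE.
(Middle, East): Player I gets 9, best alternative 8; Player II gets 4, best alternative 3. No profitable deviation — NE.
(Down, West): Player I gets 9, best alternative 7; Player II gets 8, best alternative 1. No profitable deviation — NE.
(Down, East): Player I can switch to Up (6 → 8). Not NE.

(Middle, East) and (Down, West)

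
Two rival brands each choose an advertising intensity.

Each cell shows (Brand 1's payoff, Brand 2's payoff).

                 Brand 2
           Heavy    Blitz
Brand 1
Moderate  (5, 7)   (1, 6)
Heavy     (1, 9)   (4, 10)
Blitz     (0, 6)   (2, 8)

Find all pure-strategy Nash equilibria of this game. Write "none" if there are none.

(Moderate, Heavy), (Heavy, Blitz)

Brand 1 against Heavy: payoffs 5, 1, 0 → best response Moderate.
Brand 1 against Blitz: payoffs 1, 4, 2 → best response Heavy.
Brand 2 against Moderate: payoffs 7, 6 → best response Heavy.
Brand 2 against Heavy: payoffs 9, 10 → best response Blitz.
Brand 2 against Blitz: payoffs 6, 8 → best response Blitz.
Mutual best responses: (Moderate, Heavy); (Heavy, Blitz).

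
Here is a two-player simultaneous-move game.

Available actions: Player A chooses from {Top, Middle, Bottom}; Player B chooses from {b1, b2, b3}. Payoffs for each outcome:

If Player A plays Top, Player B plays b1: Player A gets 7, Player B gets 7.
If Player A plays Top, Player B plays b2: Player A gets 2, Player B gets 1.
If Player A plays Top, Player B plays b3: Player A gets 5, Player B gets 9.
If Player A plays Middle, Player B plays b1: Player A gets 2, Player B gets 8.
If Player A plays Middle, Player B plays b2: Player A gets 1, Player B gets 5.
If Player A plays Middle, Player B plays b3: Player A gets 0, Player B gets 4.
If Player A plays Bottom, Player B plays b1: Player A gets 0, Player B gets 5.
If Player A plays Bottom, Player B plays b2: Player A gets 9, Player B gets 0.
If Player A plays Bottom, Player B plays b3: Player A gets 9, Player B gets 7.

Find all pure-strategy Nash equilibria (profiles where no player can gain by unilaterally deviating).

Mark each player's best response to every combination of opponents' strategies; a profile where every player is best-responding is a pure Nash equilibrium.
Player A against b1: payoffs 7, 2, 0 → best response Top.
Player A against b2: payoffs 2, 1, 9 → best response Bottom.
Player A against b3: payoffs 5, 0, 9 → best response Bottom.
Player B against Top: payoffs 7, 1, 9 → best response b3.
Player B against Middle: payoffs 8, 5, 4 → best response b1.
Player B against Bottom: payoffs 5, 0, 7 → best response b3.
Mutual best responses: (Bottom, b3).

The unique pure-strategy Nash equilibrium is (Bottom, b3).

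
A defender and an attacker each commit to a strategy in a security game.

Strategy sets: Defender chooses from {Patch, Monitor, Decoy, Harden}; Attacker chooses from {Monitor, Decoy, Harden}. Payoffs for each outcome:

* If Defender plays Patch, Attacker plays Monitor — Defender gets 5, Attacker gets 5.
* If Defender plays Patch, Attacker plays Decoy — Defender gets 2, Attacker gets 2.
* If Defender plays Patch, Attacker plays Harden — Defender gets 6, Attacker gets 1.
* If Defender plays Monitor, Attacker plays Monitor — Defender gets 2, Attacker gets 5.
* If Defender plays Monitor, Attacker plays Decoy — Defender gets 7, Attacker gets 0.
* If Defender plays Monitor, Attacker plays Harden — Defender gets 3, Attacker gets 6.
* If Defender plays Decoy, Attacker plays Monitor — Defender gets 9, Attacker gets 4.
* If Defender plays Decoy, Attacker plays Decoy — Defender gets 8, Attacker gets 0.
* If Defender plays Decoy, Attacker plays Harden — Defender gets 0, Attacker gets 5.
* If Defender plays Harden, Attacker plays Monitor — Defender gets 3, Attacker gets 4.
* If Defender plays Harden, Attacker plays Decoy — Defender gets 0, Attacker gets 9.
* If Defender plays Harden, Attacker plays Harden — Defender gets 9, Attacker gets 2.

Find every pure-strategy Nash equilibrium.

(Patch, Monitor): Defender can switch to Decoy (5 → 9). Not NE.
(Patch, Decoy): Defender can switch to Monitor (2 → 7). Not NE.
(Patch, Harden): Defender can switch to Harden (6 → 9). Not NE.
(Monitor, Monitor): Defender can switch to Patch (2 → 5). Not NE.
(Monitor, Decoy): Defender can switch to Decoy (7 → 8). Not NE.
(Monitor, Harden): Defender can switch to Patch (3 → 6). Not NE.
(The remaining 6 profiles each have a profitable deviation by the same check.)

There is no pure-strategy Nash equilibrium.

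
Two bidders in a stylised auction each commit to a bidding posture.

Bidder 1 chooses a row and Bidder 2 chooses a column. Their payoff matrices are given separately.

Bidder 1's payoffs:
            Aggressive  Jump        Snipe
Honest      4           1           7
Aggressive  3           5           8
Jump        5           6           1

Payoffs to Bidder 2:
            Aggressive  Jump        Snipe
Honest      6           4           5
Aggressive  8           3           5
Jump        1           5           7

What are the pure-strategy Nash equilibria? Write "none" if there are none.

none

Bidder 1 against Aggressive: payoffs 4, 3, 5 → best response Jump.
Bidder 1 against Jump: payoffs 1, 5, 6 → best response Jump.
Bidder 1 against Snipe: payoffs 7, 8, 1 → best response Aggressive.
Bidder 2 against Honest: payoffs 6, 4, 5 → best response Aggressive.
Bidder 2 against Aggressive: payoffs 8, 3, 5 → best response Aggressive.
Bidder 2 against Jump: payoffs 1, 5, 7 → best response Snipe.
No profile is a mutual best response for all players.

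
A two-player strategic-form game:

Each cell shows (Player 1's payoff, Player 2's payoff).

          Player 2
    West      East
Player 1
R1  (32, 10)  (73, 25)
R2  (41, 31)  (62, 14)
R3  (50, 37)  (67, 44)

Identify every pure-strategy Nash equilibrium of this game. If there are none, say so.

The unique pure-strategy Nash equilibrium is (R1, East).

Mark each player's best response to every combination of opponents' strategies; a profile where every player is best-responding is a pure Nash equilibrium.
Player 1 against West: payoffs 32, 41, 50 → best response R3.
Player 1 against East: payoffs 73, 62, 67 → best response R1.
Player 2 against R1: payoffs 10, 25 → best response East.
Player 2 against R2: payoffs 31, 14 → best response West.
Player 2 against R3: payoffs 37, 44 → best response East.
Mutual best responses: (R1, East).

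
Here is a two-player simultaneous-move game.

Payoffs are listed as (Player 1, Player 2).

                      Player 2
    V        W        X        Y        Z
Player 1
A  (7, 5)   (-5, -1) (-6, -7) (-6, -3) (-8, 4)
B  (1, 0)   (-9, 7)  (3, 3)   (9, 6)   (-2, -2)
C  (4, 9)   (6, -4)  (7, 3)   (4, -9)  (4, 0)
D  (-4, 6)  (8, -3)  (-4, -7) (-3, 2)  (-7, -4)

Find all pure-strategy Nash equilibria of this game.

(A, V): Player 1 gets 7, best alternative 4; Player 2 gets 5, best alternative 4. No profitable deviation — NE.
(A, W): Player 1 can switch to C (-5 → 6). Not NE.
(A, X): Player 1 can switch to B (-6 → 3). Not NE.
(A, Y): Player 1 can switch to B (-6 → 9). Not NE.
(A, Z): Player 1 can switch to B (-8 → -2). Not NE.
(B, V): Player 1 can switch to A (1 → 7). Not NE.
(B, W): Player 1 can switch to A (-9 → -5). Not NE.
(B, X): Player 1 can switch to C (3 → 7). Not NE.
(B, Y): Player 2 can switch to W (6 → 7). Not NE.
(The remaining 11 profiles each have a profitable deviation by the same check.)

The unique pure-strategy Nash equilibrium is (A, V).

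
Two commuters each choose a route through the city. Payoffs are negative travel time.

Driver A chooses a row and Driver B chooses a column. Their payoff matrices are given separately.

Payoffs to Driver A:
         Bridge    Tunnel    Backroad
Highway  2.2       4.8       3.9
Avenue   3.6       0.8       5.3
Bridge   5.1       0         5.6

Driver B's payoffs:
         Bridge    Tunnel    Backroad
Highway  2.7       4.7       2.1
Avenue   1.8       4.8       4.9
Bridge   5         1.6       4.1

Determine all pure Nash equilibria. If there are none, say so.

Driver A against Bridge: payoffs 2.2, 3.6, 5.1 → best response Bridge.
Driver A against Tunnel: payoffs 4.8, 0.8, 0 → best response Highway.
Driver A against Backroad: payoffs 3.9, 5.3, 5.6 → best response Bridge.
Driver B against Highway: payoffs 2.7, 4.7, 2.1 → best response Tunnel.
Driver B against Avenue: payoffs 1.8, 4.8, 4.9 → best response Backroad.
Driver B against Bridge: payoffs 5, 1.6, 4.1 → best response Bridge.
Mutual best responses: (Highway, Tunnel); (Bridge, Bridge).

The pure Nash equilibria are (Highway, Tunnel); (Bridge, Bridge).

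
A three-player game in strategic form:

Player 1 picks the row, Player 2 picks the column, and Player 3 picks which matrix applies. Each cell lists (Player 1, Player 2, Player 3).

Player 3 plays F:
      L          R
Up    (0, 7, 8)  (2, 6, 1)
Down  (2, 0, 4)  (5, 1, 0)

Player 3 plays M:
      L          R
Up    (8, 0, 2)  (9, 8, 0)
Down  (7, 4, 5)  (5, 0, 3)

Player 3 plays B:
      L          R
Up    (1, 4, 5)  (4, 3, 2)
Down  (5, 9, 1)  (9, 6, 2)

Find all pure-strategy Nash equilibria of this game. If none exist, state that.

Check each profile: it is a Nash equilibrium iff no player can strictly gain by switching unilaterally.
(Up, L, F): Player 1 can switch to Down (0 → 2). Not NE.
(Up, L, M): Player 2 can switch to R (0 → 8). Not NE.
(Up, L, B): Player 1 can switch to Down (1 → 5). Not NE.
(Up, R, F): Player 1 can switch to Down (2 → 5). Not NE.
(Up, R, M): Player 3 can switch to F (0 → 1). Not NE.
(Up, R, B): Player 1 can switch to Down (4 → 9). Not NE.
(Down, L, F): Player 2 can switch to R (0 → 1). Not NE.
(Down, L, M): Player 1 can switch to Up (7 → 8). Not NE.
(Down, L, B): Player 3 can switch to F (1 → 4). Not NE.
(Down, R, F): Player 3 can switch to M (0 → 3). Not NE.
(The remaining 2 profiles each have a profitable deviation by the same check.)

There is no pure-strategy Nash equilibrium.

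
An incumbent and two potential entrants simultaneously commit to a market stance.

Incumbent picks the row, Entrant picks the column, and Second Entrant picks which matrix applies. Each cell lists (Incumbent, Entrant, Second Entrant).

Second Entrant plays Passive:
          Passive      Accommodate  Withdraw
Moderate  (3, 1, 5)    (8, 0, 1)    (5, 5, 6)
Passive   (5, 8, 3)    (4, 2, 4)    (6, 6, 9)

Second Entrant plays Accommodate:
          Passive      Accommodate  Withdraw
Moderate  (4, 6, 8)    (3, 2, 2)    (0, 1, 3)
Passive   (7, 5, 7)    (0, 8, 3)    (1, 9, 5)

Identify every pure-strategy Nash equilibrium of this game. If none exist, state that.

Incumbent against (Passive, Passive): payoffs 3, 5 → best response Passive.
Incumbent against (Passive, Accommodate): payoffs 4, 7 → best response Passive.
Incumbent against (Accommodate, Passive): payoffs 8, 4 → best response Moderate.
Incumbent against (Accommodate, Accommodate): payoffs 3, 0 → best response Moderate.
Incumbent against (Withdraw, Passive): payoffs 5, 6 → best response Passive.
Incumbent against (Withdraw, Accommodate): payoffs 0, 1 → best response Passive.
Entrant against (Moderate, Passive): payoffs 1, 0, 5 → best response Withdraw.
Entrant against (Moderate, Accommodate): payoffs 6, 2, 1 → best response Passive.
Entrant against (Passive, Passive): payoffs 8, 2, 6 → best response Passive.
Entrant against (Passive, Accommodate): payoffs 5, 8, 9 → best response Withdraw.
Second Entrant against (Moderate, Passive): payoffs 5, 8 → best response Accommodate.
Second Entrant against (Moderate, Accommodate): payoffs 1, 2 → best response Accommodate.
Second Entrant against (Moderate, Withdraw): payoffs 6, 3 → best response Passive.
Second Entrant against (Passive, Passive): payoffs 3, 7 → best response Accommodate.
Second Entrant against (Passive, Accommodate): payoffs 4, 3 → best response Passive.
Second Entrant against (Passive, Withdraw): payoffs 9, 5 → best response Passive.
No profile is a mutual best response for all players.

There is no pure-strategy Nash equilibrium.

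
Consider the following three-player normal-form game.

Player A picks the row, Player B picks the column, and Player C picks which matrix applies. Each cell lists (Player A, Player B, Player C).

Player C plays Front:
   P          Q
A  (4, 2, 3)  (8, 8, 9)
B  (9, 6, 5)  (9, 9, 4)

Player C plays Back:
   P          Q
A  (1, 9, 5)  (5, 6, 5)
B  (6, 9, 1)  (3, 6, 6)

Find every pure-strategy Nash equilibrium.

No pure-strategy Nash equilibrium.

Player A against (P, Front): payoffs 4, 9 → best response B.
Player A against (P, Back): payoffs 1, 6 → best response B.
Player A against (Q, Front): payoffs 8, 9 → best response B.
Player A against (Q, Back): payoffs 5, 3 → best response A.
Player B against (A, Front): payoffs 2, 8 → best response Q.
Player B against (A, Back): payoffs 9, 6 → best response P.
Player B against (B, Front): payoffs 6, 9 → best response Q.
Player B against (B, Back): payoffs 9, 6 → best response P.
Player C against (A, P): payoffs 3, 5 → best response Back.
Player C against (A, Q): payoffs 9, 5 → best response Front.
Player C against (B, P): payoffs 5, 1 → best response Front.
Player C against (B, Q): payoffs 4, 6 → best response Back.
No profile is a mutual best response for all players.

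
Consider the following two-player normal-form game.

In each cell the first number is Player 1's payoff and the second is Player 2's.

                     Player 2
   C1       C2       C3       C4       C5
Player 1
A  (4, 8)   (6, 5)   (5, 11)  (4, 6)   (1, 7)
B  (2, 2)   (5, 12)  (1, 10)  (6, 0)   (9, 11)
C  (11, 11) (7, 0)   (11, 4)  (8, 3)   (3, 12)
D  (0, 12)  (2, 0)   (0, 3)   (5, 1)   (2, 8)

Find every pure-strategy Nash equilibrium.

Player 1 against C1: payoffs 4, 2, 11, 0 → best response C.
Player 1 against C2: payoffs 6, 5, 7, 2 → best response C.
Player 1 against C3: payoffs 5, 1, 11, 0 → best response C.
Player 1 against C4: payoffs 4, 6, 8, 5 → best response C.
Player 1 against C5: payoffs 1, 9, 3, 2 → best response B.
Player 2 against A: payoffs 8, 5, 11, 6, 7 → best response C3.
Player 2 against B: payoffs 2, 12, 10, 0, 11 → best response C2.
Player 2 against C: payoffs 11, 0, 4, 3, 12 → best response C5.
Player 2 against D: payoffs 12, 0, 3, 1, 8 → best response C1.
No profile is a mutual best response for all players.

There is no pure-strategy Nash equilibrium.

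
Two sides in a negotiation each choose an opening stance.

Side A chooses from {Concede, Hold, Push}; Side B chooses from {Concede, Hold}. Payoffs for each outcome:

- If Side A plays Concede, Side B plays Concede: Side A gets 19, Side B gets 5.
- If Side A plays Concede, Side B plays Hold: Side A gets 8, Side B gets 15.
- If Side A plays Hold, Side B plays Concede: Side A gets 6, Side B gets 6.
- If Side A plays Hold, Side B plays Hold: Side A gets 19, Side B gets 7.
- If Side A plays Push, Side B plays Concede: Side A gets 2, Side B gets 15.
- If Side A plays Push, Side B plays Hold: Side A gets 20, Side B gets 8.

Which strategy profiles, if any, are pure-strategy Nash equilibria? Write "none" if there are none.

For each player, find the best response to each opponent profile; mutual best responses are the pure NE.
Side A against Concede: payoffs 19, 6, 2 → best response Concede.
Side A against Hold: payoffs 8, 19, 20 → best response Push.
Side B against Concede: payoffs 5, 15 → best response Hold.
Side B against Hold: payoffs 6, 7 → best response Hold.
Side B against Push: payoffs 15, 8 → best response Concede.
No profile is a mutual best response for all players.

No pure-strategy Nash equilibrium.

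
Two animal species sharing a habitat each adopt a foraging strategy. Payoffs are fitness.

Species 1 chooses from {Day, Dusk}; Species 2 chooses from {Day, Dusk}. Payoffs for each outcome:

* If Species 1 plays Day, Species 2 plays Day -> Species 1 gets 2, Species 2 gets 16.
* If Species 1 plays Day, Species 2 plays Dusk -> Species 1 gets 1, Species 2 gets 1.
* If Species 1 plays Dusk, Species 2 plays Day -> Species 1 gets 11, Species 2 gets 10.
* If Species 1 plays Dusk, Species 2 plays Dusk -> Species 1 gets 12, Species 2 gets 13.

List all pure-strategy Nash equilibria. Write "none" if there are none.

Pure NE: (Dusk, Dusk)

Species 1 against Day: payoffs 2, 11 → best response Dusk.
Species 1 against Dusk: payoffs 1, 12 → best response Dusk.
Species 2 against Day: payoffs 16, 1 → best response Day.
Species 2 against Dusk: payoffs 10, 13 → best response Dusk.
Mutual best responses: (Dusk, Dusk).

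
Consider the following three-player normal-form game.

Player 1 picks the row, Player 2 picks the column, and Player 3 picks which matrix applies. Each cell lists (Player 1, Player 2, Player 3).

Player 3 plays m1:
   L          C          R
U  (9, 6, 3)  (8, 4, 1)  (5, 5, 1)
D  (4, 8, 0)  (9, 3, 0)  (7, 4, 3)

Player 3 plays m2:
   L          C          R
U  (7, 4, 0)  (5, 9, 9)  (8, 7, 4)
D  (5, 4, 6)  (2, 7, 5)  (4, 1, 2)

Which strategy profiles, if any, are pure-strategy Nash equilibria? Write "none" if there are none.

(U, L, m1); (U, C, m2)

(U, L, m1): Player 1 gets 9, best alternative 4; Player 2 gets 6, best alternative 5; Player 3 gets 3, best alternative 0. No profitable deviation — NE.
(U, L, m2): Player 2 can switch to C (4 → 9). Not NE.
(U, C, m1): Player 1 can switch to D (8 → 9). Not NE.
(U, C, m2): Player 1 gets 5, best alternative 2; Player 2 gets 9, best alternative 7; Player 3 gets 9, best alternative 1. No profitable deviation — NE.
(U, R, m1): Player 1 can switch to D (5 → 7). Not NE.
(U, R, m2): Player 2 can switch to C (7 → 9). Not NE.
(D, L, m1): Player 1 can switch to U (4 → 9). Not NE.
(D, L, m2): Player 1 can switch to U (5 → 7). Not NE.
(The remaining 4 profiles each have a profitable deviation by the same check.)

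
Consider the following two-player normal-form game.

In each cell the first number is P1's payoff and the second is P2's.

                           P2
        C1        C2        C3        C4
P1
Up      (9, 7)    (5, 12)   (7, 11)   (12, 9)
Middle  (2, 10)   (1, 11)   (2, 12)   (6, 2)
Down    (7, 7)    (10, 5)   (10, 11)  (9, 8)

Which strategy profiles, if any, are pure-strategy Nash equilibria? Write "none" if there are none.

Pure NE: (Down, C3)

(Up, C1): P2 can switch to C2 (7 → 12). Not NE.
(Up, C2): P1 can switch to Down (5 → 10). Not NE.
(Up, C3): P1 can switch to Down (7 → 10). Not NE.
(Up, C4): P2 can switch to C2 (9 → 12). Not NE.
(Middle, C1): P1 can switch to Up (2 → 9). Not NE.
(Middle, C2): P1 can switch to Up (1 → 5). Not NE.
(Down, C3): P1 gets 10, best alternative 7; P2 gets 11, best alternative 8. No profitable deviation — NE.
(The remaining 5 profiles each have a profitable deviation by the same check.)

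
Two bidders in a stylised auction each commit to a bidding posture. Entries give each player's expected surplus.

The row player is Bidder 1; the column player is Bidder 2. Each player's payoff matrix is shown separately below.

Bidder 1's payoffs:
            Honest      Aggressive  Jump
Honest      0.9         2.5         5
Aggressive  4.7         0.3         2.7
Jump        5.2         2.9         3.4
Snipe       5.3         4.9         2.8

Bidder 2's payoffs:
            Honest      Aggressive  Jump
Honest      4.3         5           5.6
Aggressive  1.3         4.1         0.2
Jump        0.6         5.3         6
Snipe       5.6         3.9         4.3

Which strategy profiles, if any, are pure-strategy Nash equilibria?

(Honest, Honest): Bidder 1 can switch to Aggressive (0.9 → 4.7). Not NE.
(Honest, Aggressive): Bidder 1 can switch to Jump (2.5 → 2.9). Not NE.
(Honest, Jump): Bidder 1 gets 5, best alternative 3.4; Bidder 2 gets 5.6, best alternative 5. No profitable deviation — NE.
(Aggressive, Honest): Bidder 1 can switch to Jump (4.7 → 5.2). Not NE.
(Aggressive, Aggressive): Bidder 1 can switch to Honest (0.3 → 2.5). Not NE.
(Aggressive, Jump): Bidder 1 can switch to Honest (2.7 → 5). Not NE.
(Jump, Honest): Bidder 1 can switch to Snipe (5.2 → 5.3). Not NE.
(Jump, Aggressive): Bidder 1 can switch to Snipe (2.9 → 4.9). Not NE.
(Jump, Jump): Bidder 1 can switch to Honest (3.4 → 5). Not NE.
(Snipe, Honest): Bidder 1 gets 5.3, best alternative 5.2; Bidder 2 gets 5.6, best alternative 4.3. No profitable deviation — NE.
(Snipe, Aggressive): Bidder 2 can switch to Honest (3.9 → 5.6). Not NE.
(Snipe, Jump): Bidder 1 can switch to Honest (2.8 → 5). Not NE.

(Honest, Jump) and (Snipe, Honest)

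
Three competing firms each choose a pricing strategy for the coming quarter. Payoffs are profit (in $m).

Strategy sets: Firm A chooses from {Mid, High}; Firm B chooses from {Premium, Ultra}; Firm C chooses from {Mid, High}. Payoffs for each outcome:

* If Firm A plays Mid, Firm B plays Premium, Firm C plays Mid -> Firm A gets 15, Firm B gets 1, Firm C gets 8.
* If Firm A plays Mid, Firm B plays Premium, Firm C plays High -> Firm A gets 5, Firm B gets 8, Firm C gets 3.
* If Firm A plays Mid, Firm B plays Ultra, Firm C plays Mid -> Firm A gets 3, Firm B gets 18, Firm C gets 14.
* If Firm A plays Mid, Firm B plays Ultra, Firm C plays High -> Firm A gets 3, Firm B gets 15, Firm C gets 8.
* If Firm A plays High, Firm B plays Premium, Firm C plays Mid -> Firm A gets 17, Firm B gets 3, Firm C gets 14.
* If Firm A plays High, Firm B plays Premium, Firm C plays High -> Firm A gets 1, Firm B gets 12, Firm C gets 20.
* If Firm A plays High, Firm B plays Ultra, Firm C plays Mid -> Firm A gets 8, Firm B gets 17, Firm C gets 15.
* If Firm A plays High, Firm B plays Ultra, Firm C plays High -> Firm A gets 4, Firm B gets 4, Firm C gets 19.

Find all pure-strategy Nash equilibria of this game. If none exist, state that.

There is no pure-strategy Nash equilibrium.

Firm A against (Premium, Mid): payoffs 15, 17 → best response High.
Firm A against (Premium, High): payoffs 5, 1 → best response Mid.
Firm A against (Ultra, Mid): payoffs 3, 8 → best response High.
Firm A against (Ultra, High): payoffs 3, 4 → best response High.
Firm B against (Mid, Mid): payoffs 1, 18 → best response Ultra.
Firm B against (Mid, High): payoffs 8, 15 → best response Ultra.
Firm B against (High, Mid): payoffs 3, 17 → best response Ultra.
Firm B against (High, High): payoffs 12, 4 → best response Premium.
Firm C against (Mid, Premium): payoffs 8, 3 → best response Mid.
Firm C against (Mid, Ultra): payoffs 14, 8 → best response Mid.
Firm C against (High, Premium): payoffs 14, 20 → best response High.
Firm C against (High, Ultra): payoffs 15, 19 → best response High.
No profile is a mutual best response for all players.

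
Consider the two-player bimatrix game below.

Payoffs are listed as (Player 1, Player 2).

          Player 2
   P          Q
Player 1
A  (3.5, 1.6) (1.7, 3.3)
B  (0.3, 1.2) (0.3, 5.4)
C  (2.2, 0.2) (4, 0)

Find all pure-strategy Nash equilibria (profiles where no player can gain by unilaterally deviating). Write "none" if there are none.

This game has no pure Nash equilibrium.

Mark each player's best response to every combination of opponents' strategies; a profile where every player is best-responding is a pure Nash equilibrium.
Player 1 against P: payoffs 3.5, 0.3, 2.2 → best response A.
Player 1 against Q: payoffs 1.7, 0.3, 4 → best response C.
Player 2 against A: payoffs 1.6, 3.3 → best response Q.
Player 2 against B: payoffs 1.2, 5.4 → best response Q.
Player 2 against C: payoffs 0.2, 0 → best response P.
No profile is a mutual best response for all players.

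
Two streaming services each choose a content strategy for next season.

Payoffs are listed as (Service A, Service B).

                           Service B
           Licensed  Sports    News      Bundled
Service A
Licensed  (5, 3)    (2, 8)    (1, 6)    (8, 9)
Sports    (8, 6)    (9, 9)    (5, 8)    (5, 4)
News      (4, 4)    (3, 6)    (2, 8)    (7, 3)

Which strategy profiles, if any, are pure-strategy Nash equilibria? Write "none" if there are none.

(Licensed, Licensed): Service A can switch to Sports (5 → 8). Not NE.
(Licensed, Sports): Service A can switch to Sports (2 → 9). Not NE.
(Licensed, News): Service A can switch to Sports (1 → 5). Not NE.
(Licensed, Bundled): Service A gets 8, best alternative 7; Service B gets 9, best alternative 8. No profitable deviation — NE.
(Sports, Licensed): Service B can switch to Sports (6 → 9). Not NE.
(Sports, Sports): Service A gets 9, best alternative 3; Service B gets 9, best alternative 8. No profitable deviation — NE.
(Sports, News): Service B can switch to Sports (8 → 9). Not NE.
(Sports, Bundled): Service A can switch to Licensed (5 → 8). Not NE.
(The remaining 4 profiles each have a profitable deviation by the same check.)

Pure-strategy Nash equilibria: (Licensed, Bundled), (Sports, Sports)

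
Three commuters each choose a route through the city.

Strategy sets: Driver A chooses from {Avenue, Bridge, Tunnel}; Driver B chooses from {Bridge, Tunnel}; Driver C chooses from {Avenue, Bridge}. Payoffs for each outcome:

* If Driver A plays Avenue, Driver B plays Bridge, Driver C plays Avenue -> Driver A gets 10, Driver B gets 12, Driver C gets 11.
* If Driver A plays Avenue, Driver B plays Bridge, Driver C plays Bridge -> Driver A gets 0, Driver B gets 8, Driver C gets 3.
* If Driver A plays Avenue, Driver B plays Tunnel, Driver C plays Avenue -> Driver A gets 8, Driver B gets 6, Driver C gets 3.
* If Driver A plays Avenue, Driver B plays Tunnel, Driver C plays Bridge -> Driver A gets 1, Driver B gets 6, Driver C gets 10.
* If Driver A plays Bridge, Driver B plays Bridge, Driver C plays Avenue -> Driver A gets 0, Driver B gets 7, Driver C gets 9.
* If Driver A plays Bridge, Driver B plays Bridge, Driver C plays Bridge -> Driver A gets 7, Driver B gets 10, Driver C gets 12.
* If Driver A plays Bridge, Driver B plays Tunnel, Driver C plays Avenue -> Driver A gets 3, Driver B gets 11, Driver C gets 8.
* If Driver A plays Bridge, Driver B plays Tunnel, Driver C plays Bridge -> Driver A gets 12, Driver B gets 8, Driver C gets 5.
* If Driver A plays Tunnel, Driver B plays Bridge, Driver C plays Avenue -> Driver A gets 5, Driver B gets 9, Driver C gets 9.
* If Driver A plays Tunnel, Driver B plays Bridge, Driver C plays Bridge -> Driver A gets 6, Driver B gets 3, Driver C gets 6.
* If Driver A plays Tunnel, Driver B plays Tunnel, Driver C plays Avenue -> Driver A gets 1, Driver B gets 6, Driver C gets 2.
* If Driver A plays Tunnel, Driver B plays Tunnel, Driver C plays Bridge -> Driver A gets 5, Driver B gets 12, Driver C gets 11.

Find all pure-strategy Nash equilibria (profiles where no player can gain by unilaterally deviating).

Pure-strategy Nash equilibria: (Avenue, Bridge, Avenue) and (Bridge, Bridge, Bridge)

(Avenue, Bridge, Avenue): Driver A gets 10, best alternative 5; Driver B gets 12, best alternative 6; Driver C gets 11, best alternative 3. No profitable deviation — NE.
(Avenue, Bridge, Bridge): Driver A can switch to Bridge (0 → 7). Not NE.
(Avenue, Tunnel, Avenue): Driver B can switch to Bridge (6 → 12). Not NE.
(Avenue, Tunnel, Bridge): Driver A can switch to Bridge (1 → 12). Not NE.
(Bridge, Bridge, Avenue): Driver A can switch to Avenue (0 → 10). Not NE.
(Bridge, Bridge, Bridge): Driver A gets 7, best alternative 6; Driver B gets 10, best alternative 8; Driver C gets 12, best alternative 9. No profitable deviation — NE.
(Bridge, Tunnel, Avenue): Driver A can switch to Avenue (3 → 8). Not NE.
(Bridge, Tunnel, Bridge): Driver B can switch to Bridge (8 → 10). Not NE.
(Tunnel, Bridge, Avenue): Driver A can switch to Avenue (5 → 10). Not NE.
(Tunnel, Bridge, Bridge): Driver A can switch to Bridge (6 → 7). Not NE.
(Tunnel, Tunnel, Avenue): Driver A can switch to Avenue (1 → 8). Not NE.
(Tunnel, Tunnel, Bridge): Driver A can switch to Bridge (5 → 12). Not NE.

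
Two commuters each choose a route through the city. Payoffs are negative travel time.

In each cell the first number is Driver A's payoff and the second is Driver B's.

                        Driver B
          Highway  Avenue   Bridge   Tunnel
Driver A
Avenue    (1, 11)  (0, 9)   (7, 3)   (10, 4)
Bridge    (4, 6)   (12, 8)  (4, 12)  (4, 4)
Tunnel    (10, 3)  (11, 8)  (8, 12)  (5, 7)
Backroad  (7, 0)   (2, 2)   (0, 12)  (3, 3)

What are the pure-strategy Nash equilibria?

(Tunnel, Bridge)

Driver A against Highway: payoffs 1, 4, 10, 7 → best response Tunnel.
Driver A against Avenue: payoffs 0, 12, 11, 2 → best response Bridge.
Driver A against Bridge: payoffs 7, 4, 8, 0 → best response Tunnel.
Driver A against Tunnel: payoffs 10, 4, 5, 3 → best response Avenue.
Driver B against Avenue: payoffs 11, 9, 3, 4 → best response Highway.
Driver B against Bridge: payoffs 6, 8, 12, 4 → best response Bridge.
Driver B against Tunnel: payoffs 3, 8, 12, 7 → best response Bridge.
Driver B against Backroad: payoffs 0, 2, 12, 3 → best response Bridge.
Mutual best responses: (Tunnel, Bridge).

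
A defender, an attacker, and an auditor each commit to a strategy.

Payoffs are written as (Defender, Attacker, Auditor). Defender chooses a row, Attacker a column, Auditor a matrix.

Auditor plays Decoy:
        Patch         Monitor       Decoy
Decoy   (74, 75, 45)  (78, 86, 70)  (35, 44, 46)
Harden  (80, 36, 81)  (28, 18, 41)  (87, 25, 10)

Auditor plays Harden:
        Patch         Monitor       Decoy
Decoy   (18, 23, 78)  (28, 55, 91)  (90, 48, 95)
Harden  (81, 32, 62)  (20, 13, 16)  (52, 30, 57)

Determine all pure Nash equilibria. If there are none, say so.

Mark each player's best response to every combination of opponents' strategies; a profile where every player is best-responding is a pure Nash equilibrium.
Defender against (Patch, Decoy): payoffs 74, 80 → best response Harden.
Defender against (Patch, Harden): payoffs 18, 81 → best response Harden.
Defender against (Monitor, Decoy): payoffs 78, 28 → best response Decoy.
Defender against (Monitor, Harden): payoffs 28, 20 → best response Decoy.
Defender against (Decoy, Decoy): payoffs 35, 87 → best response Harden.
Defender against (Decoy, Harden): payoffs 90, 52 → best response Decoy.
Attacker against (Decoy, Decoy): payoffs 75, 86, 44 → best response Monitor.
Attacker against (Decoy, Harden): payoffs 23, 55, 48 → best response Monitor.
Attacker against (Harden, Decoy): payoffs 36, 18, 25 → best response Patch.
Attacker against (Harden, Harden): payoffs 32, 13, 30 → best response Patch.
Auditor against (Decoy, Patch): payoffs 45, 78 → best response Harden.
Auditor against (Decoy, Monitor): payoffs 70, 91 → best response Harden.
Auditor against (Decoy, Decoy): payoffs 46, 95 → best response Harden.
Auditor against (Harden, Patch): payoffs 81, 62 → best response Decoy.
Auditor against (Harden, Monitor): payoffs 41, 16 → best response Decoy.
Auditor against (Harden, Decoy): payoffs 10, 57 → best response Harden.
Mutual best responses: (Decoy, Monitor, Harden); (Harden, Patch, Decoy).

Pure-strategy Nash equilibria: (Decoy, Monitor, Harden) and (Harden, Patch, Decoy)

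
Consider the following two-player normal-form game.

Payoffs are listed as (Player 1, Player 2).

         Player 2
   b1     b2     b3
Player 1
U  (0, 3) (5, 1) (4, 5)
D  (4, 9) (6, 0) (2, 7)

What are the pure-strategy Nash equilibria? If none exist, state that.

Player 1 against b1: payoffs 0, 4 → best response D.
Player 1 against b2: payoffs 5, 6 → best response D.
Player 1 against b3: payoffs 4, 2 → best response U.
Player 2 against U: payoffs 3, 1, 5 → best response b3.
Player 2 against D: payoffs 9, 0, 7 → best response b1.
Mutual best responses: (U, b3); (D, b1).

(U, b3), (D, b1)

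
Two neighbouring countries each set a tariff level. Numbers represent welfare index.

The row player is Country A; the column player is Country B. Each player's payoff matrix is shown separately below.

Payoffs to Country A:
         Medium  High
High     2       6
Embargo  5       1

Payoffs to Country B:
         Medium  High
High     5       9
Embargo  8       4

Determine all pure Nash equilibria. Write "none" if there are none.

(High, Medium): Country A can switch to Embargo (2 → 5). Not NE.
(High, High): Country A gets 6, best alternative 1; Country B gets 9, best alternative 5. No profitable deviation — NE.
(Embargo, Medium): Country A gets 5, best alternative 2; Country B gets 8, best alternative 4. No profitable deviation — NE.
(Embargo, High): Country A can switch to High (1 → 6). Not NE.

Pure-strategy Nash equilibria: (High, High), (Embargo, Medium)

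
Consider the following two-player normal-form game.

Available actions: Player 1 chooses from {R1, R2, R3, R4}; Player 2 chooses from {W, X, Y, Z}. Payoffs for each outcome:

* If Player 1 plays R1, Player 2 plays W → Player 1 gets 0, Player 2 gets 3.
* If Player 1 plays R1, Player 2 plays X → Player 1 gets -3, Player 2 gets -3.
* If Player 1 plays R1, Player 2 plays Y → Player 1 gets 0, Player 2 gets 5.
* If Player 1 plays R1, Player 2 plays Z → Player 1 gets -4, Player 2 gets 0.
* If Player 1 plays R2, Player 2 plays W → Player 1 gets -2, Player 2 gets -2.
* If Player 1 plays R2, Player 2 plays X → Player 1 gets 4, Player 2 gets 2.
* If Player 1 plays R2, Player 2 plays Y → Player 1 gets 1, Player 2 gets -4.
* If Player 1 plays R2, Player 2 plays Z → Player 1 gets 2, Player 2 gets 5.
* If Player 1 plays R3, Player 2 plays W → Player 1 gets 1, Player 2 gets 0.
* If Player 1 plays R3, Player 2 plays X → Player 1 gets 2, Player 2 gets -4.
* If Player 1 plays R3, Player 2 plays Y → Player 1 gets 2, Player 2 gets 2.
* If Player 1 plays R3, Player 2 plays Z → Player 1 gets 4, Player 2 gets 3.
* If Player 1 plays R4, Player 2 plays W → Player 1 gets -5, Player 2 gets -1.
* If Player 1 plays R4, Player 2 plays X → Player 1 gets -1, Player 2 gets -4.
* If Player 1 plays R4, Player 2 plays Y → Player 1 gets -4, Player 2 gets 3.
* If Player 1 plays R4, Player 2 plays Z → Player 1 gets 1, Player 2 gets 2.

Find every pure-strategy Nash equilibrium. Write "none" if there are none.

(R1, W): Player 1 can switch to R3 (0 → 1). Not NE.
(R1, X): Player 1 can switch to R2 (-3 → 4). Not NE.
(R1, Y): Player 1 can switch to R2 (0 → 1). Not NE.
(R1, Z): Player 1 can switch to R2 (-4 → 2). Not NE.
(R2, W): Player 1 can switch to R1 (-2 → 0). Not NE.
(R2, X): Player 2 can switch to Z (2 → 5). Not NE.
(R2, Y): Player 1 can switch to R3 (1 → 2). Not NE.
(R2, Z): Player 1 can switch to R3 (2 → 4). Not NE.
(R3, W): Player 2 can switch to Y (0 → 2). Not NE.
(R3, X): Player 1 can switch to R2 (2 → 4). Not NE.
(R3, Y): Player 2 can switch to Z (2 → 3). Not NE.
(R3, Z): Player 1 gets 4, best alternative 2; Player 2 gets 3, best alternative 2. No profitable deviation — NE.
(R4, W): Player 1 can switch to R1 (-5 → 0). Not NE.
(The remaining 3 profiles each have a profitable deviation by the same check.)

(R3, Z)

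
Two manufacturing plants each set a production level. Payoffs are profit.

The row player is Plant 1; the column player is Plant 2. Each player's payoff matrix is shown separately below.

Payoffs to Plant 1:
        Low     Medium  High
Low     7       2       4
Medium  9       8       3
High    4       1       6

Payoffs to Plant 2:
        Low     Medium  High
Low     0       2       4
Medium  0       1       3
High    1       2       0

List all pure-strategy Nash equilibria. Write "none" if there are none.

For each player, find the best response to each opponent profile; mutual best responses are the pure NE.
Plant 1 against Low: payoffs 7, 9, 4 → best response Medium.
Plant 1 against Medium: payoffs 2, 8, 1 → best response Medium.
Plant 1 against High: payoffs 4, 3, 6 → best response High.
Plant 2 against Low: payoffs 0, 2, 4 → best response High.
Plant 2 against Medium: payoffs 0, 1, 3 → best response High.
Plant 2 against High: payoffs 1, 2, 0 → best response Medium.
No profile is a mutual best response for all players.

none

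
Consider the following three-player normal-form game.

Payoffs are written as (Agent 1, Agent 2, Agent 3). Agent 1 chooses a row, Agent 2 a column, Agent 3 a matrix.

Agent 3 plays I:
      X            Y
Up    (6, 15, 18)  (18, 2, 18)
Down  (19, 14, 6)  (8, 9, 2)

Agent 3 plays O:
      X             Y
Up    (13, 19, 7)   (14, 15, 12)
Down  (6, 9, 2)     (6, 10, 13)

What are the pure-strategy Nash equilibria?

The unique pure-strategy Nash equilibrium is (Down, X, I).

Agent 1 against (X, I): payoffs 6, 19 → best response Down.
Agent 1 against (X, O): payoffs 13, 6 → best response Up.
Agent 1 against (Y, I): payoffs 18, 8 → best response Up.
Agent 1 against (Y, O): payoffs 14, 6 → best response Up.
Agent 2 against (Up, I): payoffs 15, 2 → best response X.
Agent 2 against (Up, O): payoffs 19, 15 → best response X.
Agent 2 against (Down, I): payoffs 14, 9 → best response X.
Agent 2 against (Down, O): payoffs 9, 10 → best response Y.
Agent 3 against (Up, X): payoffs 18, 7 → best response I.
Agent 3 against (Up, Y): payoffs 18, 12 → best response I.
Agent 3 against (Down, X): payoffs 6, 2 → best response I.
Agent 3 against (Down, Y): payoffs 2, 13 → best response O.
Mutual best responses: (Down, X, I).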